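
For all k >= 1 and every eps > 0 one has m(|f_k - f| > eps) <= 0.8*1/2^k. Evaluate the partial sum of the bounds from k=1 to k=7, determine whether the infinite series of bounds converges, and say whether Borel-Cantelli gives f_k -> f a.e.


Step 1: List the terms 0.8*1/2^k for k = 1 to 7:
  k=1: 0.4
  k=2: 0.2
  k=3: 0.1
  k=4: 0.05
  k=5: 0.025
  k=6: 0.0125
  k=7: 0.00625
Step 2: Partial sum = 0.4 + 0.2 + 0.1 + 0.05 + 0.025 + 0.0125 + 0.00625
     = 0.79375
Step 3: The full series sum_(k>=1) 0.8*1/2^k converges (geometric series with ratio 1/2 < 1; a constant multiple of a convergent series converges).
Step 4: Fix eps > 0. Since sum_k m(|f_k - f| > eps) < infinity, the Borel-Cantelli lemma gives
        m(limsup_k {|f_k - f| > eps}) = 0, i.e. for a.e. x, |f_k(x) - f(x)| <= eps for all large k.
        Applying this with eps = 1/j for j = 1, 2, ... and intersecting the countably many full-measure sets,
        for a.e. x we get limsup_k |f_k(x) - f(x)| <= 1/j for every j, hence f_k -> f almost everywhere.
Conclusion: series converges; Borel-Cantelli yields f_k -> f a.e.


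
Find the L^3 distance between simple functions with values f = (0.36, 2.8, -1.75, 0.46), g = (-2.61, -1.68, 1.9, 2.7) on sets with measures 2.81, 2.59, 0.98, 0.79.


Step 1: Compute differences f_i - g_i:
  0.36 - -2.61 = 2.97
  2.8 - -1.68 = 4.48
  -1.75 - 1.9 = -3.65
  0.46 - 2.7 = -2.24
Step 2: Compute |diff|^3 * measure for each set:
  |2.97|^3 * 2.81 = 26.198073 * 2.81 = 73.616585
  |4.48|^3 * 2.59 = 89.915392 * 2.59 = 232.880865
  |-3.65|^3 * 0.98 = 48.627125 * 0.98 = 47.654582
  |-2.24|^3 * 0.79 = 11.239424 * 0.79 = 8.879145
Step 3: Sum = 363.031178
Step 4: ||f-g||_3 = (363.031178)^(1/3) = 7.133697


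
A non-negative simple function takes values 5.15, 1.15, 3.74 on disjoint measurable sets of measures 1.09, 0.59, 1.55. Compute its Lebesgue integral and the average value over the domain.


Step 1: Integral = sum(value_i * measure_i)
= 5.15*1.09 + 1.15*0.59 + 3.74*1.55
= 5.6135 + 0.6785 + 5.797
= 12.089
Step 2: Total measure of domain = 1.09 + 0.59 + 1.55 = 3.23
Step 3: Average value = 12.089 / 3.23 = 3.742724


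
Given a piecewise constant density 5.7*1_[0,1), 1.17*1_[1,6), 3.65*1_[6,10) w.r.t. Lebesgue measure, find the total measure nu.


Integrate each piece of the Radon-Nikodym derivative:
Step 1: integral_0^1 5.7 dx = 5.7*(1-0) = 5.7*1 = 5.7
Step 2: integral_1^6 1.17 dx = 1.17*(6-1) = 1.17*5 = 5.85
Step 3: integral_6^10 3.65 dx = 3.65*(10-6) = 3.65*4 = 14.6
Total: 5.7 + 5.85 + 14.6 = 26.15


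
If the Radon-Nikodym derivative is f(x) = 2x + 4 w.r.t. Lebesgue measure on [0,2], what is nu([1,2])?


nu(A) = integral_A (dnu/dmu) dmu = integral_1^2 (2x + 4) dx
Step 1: Antiderivative F(x) = (2/2)x^2 + 4x
Step 2: F(2) = (2/2)*2^2 + 4*2 = 4 + 8 = 12
Step 3: F(1) = (2/2)*1^2 + 4*1 = 1 + 4 = 5
Step 4: nu([1,2]) = F(2) - F(1) = 12 - 5 = 7


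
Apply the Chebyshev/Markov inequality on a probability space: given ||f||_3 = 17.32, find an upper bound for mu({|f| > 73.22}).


Chebyshev/Markov inequality: mu(|f| > eps) <= (||f||_p / eps)^p
Step 1: ||f||_3 / eps = 17.32 / 73.22 = 0.236547
Step 2: Raise to power p = 3:
  (0.236547)^3 = 0.013236
Step 3: Therefore mu(|f| > 73.22) <= 0.013236


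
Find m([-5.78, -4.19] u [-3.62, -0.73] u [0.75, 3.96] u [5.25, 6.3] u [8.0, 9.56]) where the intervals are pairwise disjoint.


For pairwise disjoint intervals, m(union) = sum of lengths.
= (-4.19 - -5.78) + (-0.73 - -3.62) + (3.96 - 0.75) + (6.3 - 5.25) + (9.56 - 8.0)
= 1.59 + 2.89 + 3.21 + 1.05 + 1.56
= 10.3


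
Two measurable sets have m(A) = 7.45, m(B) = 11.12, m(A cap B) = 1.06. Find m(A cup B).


By inclusion-exclusion: m(A u B) = m(A) + m(B) - m(A n B)
= 7.45 + 11.12 - 1.06
= 17.51


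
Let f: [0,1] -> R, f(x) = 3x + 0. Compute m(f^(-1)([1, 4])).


f^(-1)([1, 4]) = {x : 1 <= 3x + 0 <= 4}
Solving: (1 - 0)/3 <= x <= (4 - 0)/3
= [0.333333, 1.333333]
Intersecting with [0,1]: [0.333333, 1]
Measure = 1 - 0.333333 = 0.666667


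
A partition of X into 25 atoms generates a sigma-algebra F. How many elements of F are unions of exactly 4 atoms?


Each element of F is a union of some subset of the 25 atoms.
Elements that are unions of exactly 4 atoms correspond to 4-element subsets of the 25 atoms.
Count = C(25, 4) = 25! / (4! * 21!) = 12650.


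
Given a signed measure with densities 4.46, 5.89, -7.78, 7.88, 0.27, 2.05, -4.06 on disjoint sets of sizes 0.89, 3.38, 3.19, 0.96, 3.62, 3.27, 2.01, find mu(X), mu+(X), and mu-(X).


Step 1: Compute signed measure on each set:
  Set 1: 4.46 * 0.89 = 3.9694
  Set 2: 5.89 * 3.38 = 19.9082
  Set 3: -7.78 * 3.19 = -24.8182
  Set 4: 7.88 * 0.96 = 7.5648
  Set 5: 0.27 * 3.62 = 0.9774
  Set 6: 2.05 * 3.27 = 6.7035
  Set 7: -4.06 * 2.01 = -8.1606
Step 2: Total signed measure = (3.9694) + (19.9082) + (-24.8182) + (7.5648) + (0.9774) + (6.7035) + (-8.1606)
     = 6.1445
Step 3: Positive part mu+(X) = sum of positive contributions = 39.1233
Step 4: Negative part mu-(X) = |sum of negative contributions| = 32.9788


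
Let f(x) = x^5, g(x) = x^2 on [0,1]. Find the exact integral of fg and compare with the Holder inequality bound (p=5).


Step 1: Exact integral of f*g = integral(x^7, 0, 1) = 1/8
     = 0.125
Step 2: Holder bound with p=5, q=1.25:
  ||f||_p = (integral x^25 dx)^(1/5) = (1/26)^(1/5) = 0.521201
  ||g||_q = (integral x^2.5 dx)^(1/1.25) = (1/3.5)^(1/1.25) = 0.367067
Step 3: Holder bound = ||f||_p * ||g||_q = 0.521201 * 0.367067 = 0.191316
Verification: 0.125 <= 0.191316 (Holder holds)


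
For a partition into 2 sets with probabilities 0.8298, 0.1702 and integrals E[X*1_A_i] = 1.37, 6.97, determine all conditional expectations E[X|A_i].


For each cell A_i: E[X|A_i] = E[X*1_A_i] / P(A_i)
Step 1: E[X|A_1] = 1.37 / 0.8298 = 1.651
Step 2: E[X|A_2] = 6.97 / 0.1702 = 40.951821
Verification: E[X] = sum E[X*1_A_i] = 1.37 + 6.97 = 8.34


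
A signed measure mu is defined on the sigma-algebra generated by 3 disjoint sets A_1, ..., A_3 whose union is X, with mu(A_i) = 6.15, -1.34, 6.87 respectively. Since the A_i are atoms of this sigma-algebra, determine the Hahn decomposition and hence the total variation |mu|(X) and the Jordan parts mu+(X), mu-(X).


Step 1: Every measurable set is a union of atoms (the cells / points), so a Hahn decomposition is
  obtained by grouping atoms by sign: P = union of atoms with mu > 0, N = union of the remaining atoms.
  Atoms in P (indices): 1, 3;  atoms in N (indices): 2
  Positive values: 6.15, 6.87
  Negative values: -1.34
Step 2: mu+(X) = mu(P) = sum of positive atom values = 13.02
Step 3: mu-(X) = -mu(N) = sum of |negative atom values| = 1.34
Step 4: |mu|(X) = mu+(X) + mu-(X) = 13.02 + 1.34 = 14.36


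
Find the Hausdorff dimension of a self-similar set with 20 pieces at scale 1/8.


For a self-similar set with N copies scaled by 1/r:
dim_H = log(N)/log(r) = log(20)/log(8)
= 2.995732/2.079442
= 1.440643


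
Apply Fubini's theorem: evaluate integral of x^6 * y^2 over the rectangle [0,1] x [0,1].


By Fubini's theorem, the double integral factors as a product of single integrals:
Step 1: integral_0^1 x^6 dx = [x^7/7] from 0 to 1
     = 1^7/7 = 0.142857
Step 2: integral_0^1 y^2 dy = [y^3/3] from 0 to 1
     = 1^3/3 = 0.333333
Step 3: Double integral = 0.142857 * 0.333333 = 0.047619


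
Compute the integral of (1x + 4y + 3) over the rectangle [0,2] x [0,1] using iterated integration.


By Fubini, integrate in x first, then y.
Step 1: Fix y, integrate over x in [0,2]:
  integral(1x + 4y + 3, x=0..2)
  = 1*(2^2 - 0^2)/2 + (4y + 3)*(2 - 0)
  = 2 + (4y + 3)*2
  = 2 + 8y + 6
  = 8 + 8y
Step 2: Integrate over y in [0,1]:
  integral(8 + 8y, y=0..1)
  = 8*1 + 8*(1^2 - 0^2)/2
  = 8 + 4
  = 12


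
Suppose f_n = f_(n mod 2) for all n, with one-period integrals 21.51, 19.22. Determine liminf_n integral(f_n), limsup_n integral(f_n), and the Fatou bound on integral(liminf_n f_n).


The sequence (integral(f_n)) is periodic with period 2, repeating the values 21.51, 19.22 indefinitely.
Step 1: For a periodic sequence, every tail (a_m, a_(m+1), ...) contains all 2 period values infinitely often.
Step 2: Hence inf of every tail = min of the period values = min(21.51, 19.22) = 19.22.
        liminf_n integral(f_n) = sup over m of (inf of tail from m) = 19.22.
Step 3: Similarly sup of every tail = max of the period values = 21.51.
        limsup_n integral(f_n) = 21.51.
Step 4: Fatou's lemma: integral(liminf_n f_n) <= liminf_n integral(f_n) = 19.22.
        So the integral of the pointwise liminf is at most 19.22.


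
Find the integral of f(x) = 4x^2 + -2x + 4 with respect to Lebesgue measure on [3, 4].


The Lebesgue integral of a Riemann-integrable function agrees with the Riemann integral.
Antiderivative F(x) = (4/3)x^3 + (-2/2)x^2 + 4x
F(4) = (4/3)*4^3 + (-2/2)*4^2 + 4*4
     = (4/3)*64 + (-2/2)*16 + 4*4
     = 85.333333 + -16 + 16
     = 85.333333
F(3) = 39
Integral = F(4) - F(3) = 85.333333 - 39 = 46.333333


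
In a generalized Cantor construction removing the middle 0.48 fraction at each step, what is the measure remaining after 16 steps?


Step 1: At each step, fraction remaining = 1 - 0.48 = 0.52
Step 2: After 16 steps, measure = (0.52)^16
Result = 2.857943e-05


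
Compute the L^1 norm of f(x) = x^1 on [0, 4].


Step 1: ||f||_1 = (integral_0^4 |x^1|^1 dx)^(1/1)
     = (integral_0^4 x^1 dx)^(1/1)
Step 2: integral_0^4 x^1 dx = [x^2/(2)] from 0 to 4 = 4^2/2
     = 16/2 = 8
Step 3: ||f||_1 = (8)^(1/1) = 8


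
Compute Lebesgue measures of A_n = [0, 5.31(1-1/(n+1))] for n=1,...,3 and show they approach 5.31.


By continuity of measure from below: if A_n increases to A, then m(A_n) -> m(A).
Here A = [0, 5.31], so m(A) = 5.31
Step 1: a_1 = 5.31*(1 - 1/2) = 2.655, m(A_1) = 2.655
Step 2: a_2 = 5.31*(1 - 1/3) = 3.54, m(A_2) = 3.54
Step 3: a_3 = 5.31*(1 - 1/4) = 3.9825, m(A_3) = 3.9825
Limit: m(A_n) -> m([0,5.31]) = 5.31


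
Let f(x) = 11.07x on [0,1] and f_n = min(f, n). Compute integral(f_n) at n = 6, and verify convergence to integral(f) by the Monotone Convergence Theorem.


f(x) = 11.07x on [0,1]; f_n(x) = min(11.07x, n). At n = 6:
Step 1: f(x) reaches 6 at x = 6/11.07 = 0.542005
Step 2: integral(f_6) = integral(11.07x, 0, 0.542005) + integral(6, 0.542005, 1)
       = 11.07*0.542005^2/2 + 6*(1 - 0.542005)
       = 1.626016 + 2.747967
       = 4.373984
Step 3: As n -> infinity, f_n increases to f, so by MCT integral(f_n) -> integral(f) = 11.07/2 = 5.535.
Convergence: integral(f_6) = 4.373984 -> 5.535 as n -> infinity


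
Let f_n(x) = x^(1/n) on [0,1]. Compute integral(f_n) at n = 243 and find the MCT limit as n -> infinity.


At n = 243: f_243(x) = x^(1/243).
Step 1: integral(x^(1/243), 0, 1) = [x^(1/243+1) / (1/243+1)] from 0 to 1
     = 1 / (1/243 + 1) = 1 / ((243+1)/243) = 243/(243+1)
     = 243/244 = 0.995902
Step 2: As n -> infinity, f_n(x) = x^(1/n) -> 1 for x in (0,1], and f_n is increasing in n.
By MCT, lim_n integral(f_n) = integral(lim_n f_n) = integral(1, 0, 1) = 1.
Step 3: Verify convergence: 243/244 = 0.995902 -> 1


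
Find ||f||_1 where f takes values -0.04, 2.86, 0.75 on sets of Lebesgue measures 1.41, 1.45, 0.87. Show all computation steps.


Step 1: Compute |f_i|^1 for each value:
  |-0.04|^1 = 0.04
  |2.86|^1 = 2.86
  |0.75|^1 = 0.75
Step 2: Multiply by measures and sum:
  0.04 * 1.41 = 0.0564
  2.86 * 1.45 = 4.147
  0.75 * 0.87 = 0.6525
Sum = 0.0564 + 4.147 + 0.6525 = 4.8559
Step 3: Take the p-th root:
||f||_1 = (4.8559)^(1/1) = 4.8559


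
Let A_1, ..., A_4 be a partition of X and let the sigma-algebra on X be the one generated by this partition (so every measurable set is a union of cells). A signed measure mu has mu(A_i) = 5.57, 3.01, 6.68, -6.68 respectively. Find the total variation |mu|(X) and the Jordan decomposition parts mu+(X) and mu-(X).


Step 1: Every measurable set is a union of atoms (the cells / points), so a Hahn decomposition is
  obtained by grouping atoms by sign: P = union of atoms with mu > 0, N = union of the remaining atoms.
  Atoms in P (indices): 1, 2, 3;  atoms in N (indices): 4
  Positive values: 5.57, 3.01, 6.68
  Negative values: -6.68
Step 2: mu+(X) = mu(P) = sum of positive atom values = 15.26
Step 3: mu-(X) = -mu(N) = sum of |negative atom values| = 6.68
Step 4: |mu|(X) = mu+(X) + mu-(X) = 15.26 + 6.68 = 21.94


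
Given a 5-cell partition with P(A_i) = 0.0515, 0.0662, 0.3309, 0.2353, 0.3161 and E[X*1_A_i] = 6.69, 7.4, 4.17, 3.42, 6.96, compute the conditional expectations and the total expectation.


For each cell A_i: E[X|A_i] = E[X*1_A_i] / P(A_i)
Step 1: E[X|A_1] = 6.69 / 0.0515 = 129.902913
Step 2: E[X|A_2] = 7.4 / 0.0662 = 111.782477
Step 3: E[X|A_3] = 4.17 / 0.3309 = 12.601995
Step 4: E[X|A_4] = 3.42 / 0.2353 = 14.534637
Step 5: E[X|A_5] = 6.96 / 0.3161 = 22.018349
Verification: E[X] = sum E[X*1_A_i] = 6.69 + 7.4 + 4.17 + 3.42 + 6.96 = 28.64


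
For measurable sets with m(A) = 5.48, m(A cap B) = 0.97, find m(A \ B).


m(A \ B) = m(A) - m(A n B)
= 5.48 - 0.97
= 4.51


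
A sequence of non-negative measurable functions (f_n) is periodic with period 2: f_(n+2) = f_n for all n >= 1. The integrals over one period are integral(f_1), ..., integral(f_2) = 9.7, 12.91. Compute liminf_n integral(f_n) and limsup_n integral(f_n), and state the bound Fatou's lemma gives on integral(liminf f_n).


The sequence (integral(f_n)) is periodic with period 2, repeating the values 9.7, 12.91 indefinitely.
Step 1: For a periodic sequence, every tail (a_m, a_(m+1), ...) contains all 2 period values infinitely often.
Step 2: Hence inf of every tail = min of the period values = min(9.7, 12.91) = 9.7.
        liminf_n integral(f_n) = sup over m of (inf of tail from m) = 9.7.
Step 3: Similarly sup of every tail = max of the period values = 12.91.
        limsup_n integral(f_n) = 12.91.
Step 4: Fatou's lemma: integral(liminf_n f_n) <= liminf_n integral(f_n) = 9.7.
        So the integral of the pointwise liminf is at most 9.7.


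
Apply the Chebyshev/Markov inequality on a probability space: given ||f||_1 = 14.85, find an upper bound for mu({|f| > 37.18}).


Chebyshev/Markov inequality: mu(|f| > eps) <= (||f||_p / eps)^p
Step 1: ||f||_1 / eps = 14.85 / 37.18 = 0.399408
Step 2: Raise to power p = 1:
  (0.399408)^1 = 0.399408
Step 3: Therefore mu(|f| > 37.18) <= 0.399408


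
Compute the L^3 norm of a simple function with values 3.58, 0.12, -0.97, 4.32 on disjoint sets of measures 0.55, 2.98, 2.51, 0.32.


Step 1: Compute |f_i|^3 for each value:
  |3.58|^3 = 45.882712
  |0.12|^3 = 0.001728
  |-0.97|^3 = 0.912673
  |4.32|^3 = 80.621568
Step 2: Multiply by measures and sum:
  45.882712 * 0.55 = 25.235492
  0.001728 * 2.98 = 0.005149
  0.912673 * 2.51 = 2.290809
  80.621568 * 0.32 = 25.798902
Sum = 25.235492 + 0.005149 + 2.290809 + 25.798902 = 53.330352
Step 3: Take the p-th root:
||f||_3 = (53.330352)^(1/3) = 3.764074


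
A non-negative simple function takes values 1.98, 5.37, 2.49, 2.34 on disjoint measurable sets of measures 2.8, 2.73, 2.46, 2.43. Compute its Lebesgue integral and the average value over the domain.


Step 1: Integral = sum(value_i * measure_i)
= 1.98*2.8 + 5.37*2.73 + 2.49*2.46 + 2.34*2.43
= 5.544 + 14.6601 + 6.1254 + 5.6862
= 32.0157
Step 2: Total measure of domain = 2.8 + 2.73 + 2.46 + 2.43 = 10.42
Step 3: Average value = 32.0157 / 10.42 = 3.072524


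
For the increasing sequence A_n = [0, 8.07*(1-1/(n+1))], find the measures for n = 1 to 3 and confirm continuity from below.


By continuity of measure from below: if A_n increases to A, then m(A_n) -> m(A).
Here A = [0, 8.07], so m(A) = 8.07
Step 1: a_1 = 8.07*(1 - 1/2) = 4.035, m(A_1) = 4.035
Step 2: a_2 = 8.07*(1 - 1/3) = 5.38, m(A_2) = 5.38
Step 3: a_3 = 8.07*(1 - 1/4) = 6.0525, m(A_3) = 6.0525
Limit: m(A_n) -> m([0,8.07]) = 8.07


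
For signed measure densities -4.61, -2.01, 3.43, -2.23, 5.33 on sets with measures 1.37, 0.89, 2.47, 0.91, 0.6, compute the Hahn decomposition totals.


Step 1: Compute signed measure on each set:
  Set 1: -4.61 * 1.37 = -6.3157
  Set 2: -2.01 * 0.89 = -1.7889
  Set 3: 3.43 * 2.47 = 8.4721
  Set 4: -2.23 * 0.91 = -2.0293
  Set 5: 5.33 * 0.6 = 3.198
Step 2: Total signed measure = (-6.3157) + (-1.7889) + (8.4721) + (-2.0293) + (3.198)
     = 1.5362
Step 3: Positive part mu+(X) = sum of positive contributions = 11.6701
Step 4: Negative part mu-(X) = |sum of negative contributions| = 10.1339


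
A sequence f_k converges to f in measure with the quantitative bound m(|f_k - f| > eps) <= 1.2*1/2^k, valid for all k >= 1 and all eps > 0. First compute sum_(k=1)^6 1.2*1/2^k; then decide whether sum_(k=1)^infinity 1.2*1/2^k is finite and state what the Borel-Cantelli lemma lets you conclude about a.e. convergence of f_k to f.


Step 1: List the terms 1.2*1/2^k for k = 1 to 6:
  k=1: 0.6
  k=2: 0.3
  k=3: 0.15
  k=4: 0.075
  k=5: 0.0375
  k=6: 0.01875
Step 2: Partial sum = 0.6 + 0.3 + 0.15 + 0.075 + 0.0375 + 0.01875
     = 1.18125
Step 3: The full series sum_(k>=1) 1.2*1/2^k converges (geometric series with ratio 1/2 < 1; a constant multiple of a convergent series converges).
Step 4: Fix eps > 0. Since sum_k m(|f_k - f| > eps) < infinity, the Borel-Cantelli lemma gives
        m(limsup_k {|f_k - f| > eps}) = 0, i.e. for a.e. x, |f_k(x) - f(x)| <= eps for all large k.
        Applying this with eps = 1/j for j = 1, 2, ... and intersecting the countably many full-measure sets,
        for a.e. x we get limsup_k |f_k(x) - f(x)| <= 1/j for every j, hence f_k -> f almost everywhere.
Conclusion: series converges; Borel-Cantelli yields f_k -> f a.e.


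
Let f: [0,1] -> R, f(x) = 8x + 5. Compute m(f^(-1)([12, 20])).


f^(-1)([12, 20]) = {x : 12 <= 8x + 5 <= 20}
Solving: (12 - 5)/8 <= x <= (20 - 5)/8
= [0.875, 1.875]
Intersecting with [0,1]: [0.875, 1]
Measure = 1 - 0.875 = 0.125


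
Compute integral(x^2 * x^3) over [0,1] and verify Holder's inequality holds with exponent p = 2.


Step 1: Exact integral of f*g = integral(x^5, 0, 1) = 1/6
     = 0.166667
Step 2: Holder bound with p=2, q=2:
  ||f||_p = (integral x^4 dx)^(1/2) = (1/5)^(1/2) = 0.447214
  ||g||_q = (integral x^6 dx)^(1/2) = (1/7)^(1/2) = 0.377964
Step 3: Holder bound = ||f||_p * ||g||_q = 0.447214 * 0.377964 = 0.169031
Verification: 0.166667 <= 0.169031 (Holder holds)


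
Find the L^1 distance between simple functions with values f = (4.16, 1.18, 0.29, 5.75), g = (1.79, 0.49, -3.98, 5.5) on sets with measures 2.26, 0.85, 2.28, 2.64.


Step 1: Compute differences f_i - g_i:
  4.16 - 1.79 = 2.37
  1.18 - 0.49 = 0.69
  0.29 - -3.98 = 4.27
  5.75 - 5.5 = 0.25
Step 2: Compute |diff|^1 * measure for each set:
  |2.37|^1 * 2.26 = 2.37 * 2.26 = 5.3562
  |0.69|^1 * 0.85 = 0.69 * 0.85 = 0.5865
  |4.27|^1 * 2.28 = 4.27 * 2.28 = 9.7356
  |0.25|^1 * 2.64 = 0.25 * 2.64 = 0.66
Step 3: Sum = 16.3383
Step 4: ||f-g||_1 = (16.3383)^(1/1) = 16.3383


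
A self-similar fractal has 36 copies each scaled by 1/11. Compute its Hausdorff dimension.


For a self-similar set with N copies scaled by 1/r:
dim_H = log(N)/log(r) = log(36)/log(11)
= 3.583519/2.397895
= 1.494443


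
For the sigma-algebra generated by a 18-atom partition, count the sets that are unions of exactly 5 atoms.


Each element of F is a union of some subset of the 18 atoms.
Elements that are unions of exactly 5 atoms correspond to 5-element subsets of the 18 atoms.
Count = C(18, 5) = 18! / (5! * 13!) = 8568.


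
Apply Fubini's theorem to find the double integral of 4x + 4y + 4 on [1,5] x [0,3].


By Fubini, integrate in x first, then y.
Step 1: Fix y, integrate over x in [1,5]:
  integral(4x + 4y + 4, x=1..5)
  = 4*(5^2 - 1^2)/2 + (4y + 4)*(5 - 1)
  = 48 + (4y + 4)*4
  = 48 + 16y + 16
  = 64 + 16y
Step 2: Integrate over y in [0,3]:
  integral(64 + 16y, y=0..3)
  = 64*3 + 16*(3^2 - 0^2)/2
  = 192 + 72
  = 264


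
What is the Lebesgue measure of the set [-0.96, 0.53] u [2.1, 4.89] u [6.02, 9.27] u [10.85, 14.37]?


For pairwise disjoint intervals, m(union) = sum of lengths.
= (0.53 - -0.96) + (4.89 - 2.1) + (9.27 - 6.02) + (14.37 - 10.85)
= 1.49 + 2.79 + 3.25 + 3.52
= 11.05


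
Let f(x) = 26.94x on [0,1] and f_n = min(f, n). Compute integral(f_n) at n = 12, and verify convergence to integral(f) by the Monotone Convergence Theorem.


f(x) = 26.94x on [0,1]; f_n(x) = min(26.94x, n). At n = 12:
Step 1: f(x) reaches 12 at x = 12/26.94 = 0.445434
Step 2: integral(f_12) = integral(26.94x, 0, 0.445434) + integral(12, 0.445434, 1)
       = 26.94*0.445434^2/2 + 12*(1 - 0.445434)
       = 2.672606 + 6.654788
       = 9.327394
Step 3: As n -> infinity, f_n increases to f, so by MCT integral(f_n) -> integral(f) = 26.94/2 = 13.47.
Convergence: integral(f_12) = 9.327394 -> 13.47 as n -> infinity


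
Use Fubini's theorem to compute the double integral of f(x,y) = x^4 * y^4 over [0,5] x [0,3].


By Fubini's theorem, the double integral factors as a product of single integrals:
Step 1: integral_0^5 x^4 dx = [x^5/5] from 0 to 5
     = 5^5/5 = 625
Step 2: integral_0^3 y^4 dy = [y^5/5] from 0 to 3
     = 3^5/5 = 48.6
Step 3: Double integral = 625 * 48.6 = 30375


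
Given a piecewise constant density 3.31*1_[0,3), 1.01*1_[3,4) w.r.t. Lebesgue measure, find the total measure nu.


Integrate each piece of the Radon-Nikodym derivative:
Step 1: integral_0^3 3.31 dx = 3.31*(3-0) = 3.31*3 = 9.93
Step 2: integral_3^4 1.01 dx = 1.01*(4-3) = 1.01*1 = 1.01
Total: 9.93 + 1.01 = 10.94


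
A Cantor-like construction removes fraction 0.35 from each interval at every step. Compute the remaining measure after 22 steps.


Step 1: At each step, fraction remaining = 1 - 0.35 = 0.65
Step 2: After 22 steps, measure = (0.65)^22
Result = 7.657621e-05


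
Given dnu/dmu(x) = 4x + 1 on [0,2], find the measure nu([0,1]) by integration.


nu(A) = integral_A (dnu/dmu) dmu = integral_0^1 (4x + 1) dx
Step 1: Antiderivative F(x) = (4/2)x^2 + 1x
Step 2: F(1) = (4/2)*1^2 + 1*1 = 2 + 1 = 3
Step 3: F(0) = (4/2)*0^2 + 1*0 = 0.0 + 0 = 0.0
Step 4: nu([0,1]) = F(1) - F(0) = 3 - 0.0 = 3


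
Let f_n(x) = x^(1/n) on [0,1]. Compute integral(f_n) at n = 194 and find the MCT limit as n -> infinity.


At n = 194: f_194(x) = x^(1/194).
Step 1: integral(x^(1/194), 0, 1) = [x^(1/194+1) / (1/194+1)] from 0 to 1
     = 1 / (1/194 + 1) = 1 / ((194+1)/194) = 194/(194+1)
     = 194/195 = 0.994872
Step 2: As n -> infinity, f_n(x) = x^(1/n) -> 1 for x in (0,1], and f_n is increasing in n.
By MCT, lim_n integral(f_n) = integral(lim_n f_n) = integral(1, 0, 1) = 1.
Step 3: Verify convergence: 194/195 = 0.994872 -> 1


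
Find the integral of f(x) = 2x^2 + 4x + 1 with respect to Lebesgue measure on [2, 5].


The Lebesgue integral of a Riemann-integrable function agrees with the Riemann integral.
Antiderivative F(x) = (2/3)x^3 + (4/2)x^2 + 1x
F(5) = (2/3)*5^3 + (4/2)*5^2 + 1*5
     = (2/3)*125 + (4/2)*25 + 1*5
     = 83.333333 + 50 + 5
     = 138.333333
F(2) = 15.333333
Integral = F(5) - F(2) = 138.333333 - 15.333333 = 123


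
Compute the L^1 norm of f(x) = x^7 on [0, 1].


Step 1: ||f||_1 = (integral_0^1 |x^7|^1 dx)^(1/1)
     = (integral_0^1 x^7 dx)^(1/1)
Step 2: integral_0^1 x^7 dx = [x^8/(8)] from 0 to 1 = 1^8/8
     = 1/8 = 0.125
Step 3: ||f||_1 = (0.125)^(1/1) = 0.125


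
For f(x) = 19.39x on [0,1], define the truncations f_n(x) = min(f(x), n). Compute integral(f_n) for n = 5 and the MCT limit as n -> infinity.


f(x) = 19.39x on [0,1]; f_n(x) = min(19.39x, n). At n = 5:
Step 1: f(x) reaches 5 at x = 5/19.39 = 0.257865
Step 2: integral(f_5) = integral(19.39x, 0, 0.257865) + integral(5, 0.257865, 1)
       = 19.39*0.257865^2/2 + 5*(1 - 0.257865)
       = 0.644662 + 3.710676
       = 4.355338
Step 3: As n -> infinity, f_n increases to f, so by MCT integral(f_n) -> integral(f) = 19.39/2 = 9.695.
Convergence: integral(f_5) = 4.355338 -> 9.695 as n -> infinity


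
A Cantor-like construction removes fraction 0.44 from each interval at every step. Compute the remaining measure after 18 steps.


Step 1: At each step, fraction remaining = 1 - 0.44 = 0.56
Step 2: After 18 steps, measure = (0.56)^18
Result = 2.933489e-05


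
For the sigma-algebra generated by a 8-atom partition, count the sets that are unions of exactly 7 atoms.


Each element of F is a union of some subset of the 8 atoms.
Elements that are unions of exactly 7 atoms correspond to 7-element subsets of the 8 atoms.
Count = C(8, 7) = 8! / (7! * 1!) = 8.


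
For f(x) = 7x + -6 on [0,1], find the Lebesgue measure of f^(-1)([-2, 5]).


f^(-1)([-2, 5]) = {x : -2 <= 7x + -6 <= 5}
Solving: (-2 - -6)/7 <= x <= (5 - -6)/7
= [0.571429, 1.571429]
Intersecting with [0,1]: [0.571429, 1]
Measure = 1 - 0.571429 = 0.428571


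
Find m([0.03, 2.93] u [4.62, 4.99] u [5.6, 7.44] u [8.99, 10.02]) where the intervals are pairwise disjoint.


For pairwise disjoint intervals, m(union) = sum of lengths.
= (2.93 - 0.03) + (4.99 - 4.62) + (7.44 - 5.6) + (10.02 - 8.99)
= 2.9 + 0.37 + 1.84 + 1.03
= 6.14


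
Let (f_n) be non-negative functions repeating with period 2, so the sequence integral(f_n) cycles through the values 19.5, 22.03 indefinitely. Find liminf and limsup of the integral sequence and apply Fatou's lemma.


The sequence (integral(f_n)) is periodic with period 2, repeating the values 19.5, 22.03 indefinitely.
Step 1: For a periodic sequence, every tail (a_m, a_(m+1), ...) contains all 2 period values infinitely often.
Step 2: Hence inf of every tail = min of the period values = min(19.5, 22.03) = 19.5.
        liminf_n integral(f_n) = sup over m of (inf of tail from m) = 19.5.
Step 3: Similarly sup of every tail = max of the period values = 22.03.
        limsup_n integral(f_n) = 22.03.
Step 4: Fatou's lemma: integral(liminf_n f_n) <= liminf_n integral(f_n) = 19.5.
        So the integral of the pointwise liminf is at most 19.5.


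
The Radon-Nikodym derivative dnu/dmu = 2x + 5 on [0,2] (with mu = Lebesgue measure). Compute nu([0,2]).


nu(A) = integral_A (dnu/dmu) dmu = integral_0^2 (2x + 5) dx
Step 1: Antiderivative F(x) = (2/2)x^2 + 5x
Step 2: F(2) = (2/2)*2^2 + 5*2 = 4 + 10 = 14
Step 3: F(0) = (2/2)*0^2 + 5*0 = 0.0 + 0 = 0.0
Step 4: nu([0,2]) = F(2) - F(0) = 14 - 0.0 = 14


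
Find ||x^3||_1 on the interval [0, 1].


Step 1: ||f||_1 = (integral_0^1 |x^3|^1 dx)^(1/1)
     = (integral_0^1 x^3 dx)^(1/1)
Step 2: integral_0^1 x^3 dx = [x^4/(4)] from 0 to 1 = 1^4/4
     = 1/4 = 0.25
Step 3: ||f||_1 = (0.25)^(1/1) = 0.25


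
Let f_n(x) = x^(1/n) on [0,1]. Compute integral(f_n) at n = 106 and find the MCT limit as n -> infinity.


At n = 106: f_106(x) = x^(1/106).
Step 1: integral(x^(1/106), 0, 1) = [x^(1/106+1) / (1/106+1)] from 0 to 1
     = 1 / (1/106 + 1) = 1 / ((106+1)/106) = 106/(106+1)
     = 106/107 = 0.990654
Step 2: As n -> infinity, f_n(x) = x^(1/n) -> 1 for x in (0,1], and f_n is increasing in n.
By MCT, lim_n integral(f_n) = integral(lim_n f_n) = integral(1, 0, 1) = 1.
Step 3: Verify convergence: 106/107 = 0.990654 -> 1


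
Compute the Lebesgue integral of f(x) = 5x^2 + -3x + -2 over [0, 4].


The Lebesgue integral of a Riemann-integrable function agrees with the Riemann integral.
Antiderivative F(x) = (5/3)x^3 + (-3/2)x^2 + -2x
F(4) = (5/3)*4^3 + (-3/2)*4^2 + -2*4
     = (5/3)*64 + (-3/2)*16 + -2*4
     = 106.666667 + -24 + -8
     = 74.666667
F(0) = 0.0
Integral = F(4) - F(0) = 74.666667 - 0.0 = 74.666667


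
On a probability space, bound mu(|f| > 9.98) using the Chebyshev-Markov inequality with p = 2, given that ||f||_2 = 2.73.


Chebyshev/Markov inequality: mu(|f| > eps) <= (||f||_p / eps)^p
Step 1: ||f||_2 / eps = 2.73 / 9.98 = 0.273547
Step 2: Raise to power p = 2:
  (0.273547)^2 = 0.074828
Step 3: Therefore mu(|f| > 9.98) <= 0.074828


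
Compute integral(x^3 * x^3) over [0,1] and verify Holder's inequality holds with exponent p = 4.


Step 1: Exact integral of f*g = integral(x^6, 0, 1) = 1/7
     = 0.142857
Step 2: Holder bound with p=4, q=1.333333:
  ||f||_p = (integral x^12 dx)^(1/4) = (1/13)^(1/4) = 0.52664
  ||g||_q = (integral x^4 dx)^(1/1.333333) = (1/5)^(1/1.333333) = 0.29907
Step 3: Holder bound = ||f||_p * ||g||_q = 0.52664 * 0.29907 = 0.157502
Verification: 0.142857 <= 0.157502 (Holder holds)


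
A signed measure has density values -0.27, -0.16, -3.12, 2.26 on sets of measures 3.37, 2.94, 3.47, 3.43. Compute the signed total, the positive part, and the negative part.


Step 1: Compute signed measure on each set:
  Set 1: -0.27 * 3.37 = -0.9099
  Set 2: -0.16 * 2.94 = -0.4704
  Set 3: -3.12 * 3.47 = -10.8264
  Set 4: 2.26 * 3.43 = 7.7518
Step 2: Total signed measure = (-0.9099) + (-0.4704) + (-10.8264) + (7.7518)
     = -4.4549
Step 3: Positive part mu+(X) = sum of positive contributions = 7.7518
Step 4: Negative part mu-(X) = |sum of negative contributions| = 12.2067


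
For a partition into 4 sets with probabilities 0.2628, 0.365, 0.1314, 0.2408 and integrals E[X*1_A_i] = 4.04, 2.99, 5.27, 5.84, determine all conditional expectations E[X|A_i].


For each cell A_i: E[X|A_i] = E[X*1_A_i] / P(A_i)
Step 1: E[X|A_1] = 4.04 / 0.2628 = 15.372907
Step 2: E[X|A_2] = 2.99 / 0.365 = 8.191781
Step 3: E[X|A_3] = 5.27 / 0.1314 = 40.106545
Step 4: E[X|A_4] = 5.84 / 0.2408 = 24.252492
Verification: E[X] = sum E[X*1_A_i] = 4.04 + 2.99 + 5.27 + 5.84 = 18.14


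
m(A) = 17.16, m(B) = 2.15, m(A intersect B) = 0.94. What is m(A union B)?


By inclusion-exclusion: m(A u B) = m(A) + m(B) - m(A n B)
= 17.16 + 2.15 - 0.94
= 18.37


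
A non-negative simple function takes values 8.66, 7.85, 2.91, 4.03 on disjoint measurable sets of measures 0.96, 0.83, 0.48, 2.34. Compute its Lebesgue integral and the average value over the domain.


Step 1: Integral = sum(value_i * measure_i)
= 8.66*0.96 + 7.85*0.83 + 2.91*0.48 + 4.03*2.34
= 8.3136 + 6.5155 + 1.3968 + 9.4302
= 25.6561
Step 2: Total measure of domain = 0.96 + 0.83 + 0.48 + 2.34 = 4.61
Step 3: Average value = 25.6561 / 4.61 = 5.565315


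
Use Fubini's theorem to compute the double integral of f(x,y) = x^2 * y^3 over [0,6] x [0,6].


By Fubini's theorem, the double integral factors as a product of single integrals:
Step 1: integral_0^6 x^2 dx = [x^3/3] from 0 to 6
     = 6^3/3 = 72
Step 2: integral_0^6 y^3 dy = [y^4/4] from 0 to 6
     = 6^4/4 = 324
Step 3: Double integral = 72 * 324 = 23328


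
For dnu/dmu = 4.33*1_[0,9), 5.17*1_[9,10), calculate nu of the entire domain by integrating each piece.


Integrate each piece of the Radon-Nikodym derivative:
Step 1: integral_0^9 4.33 dx = 4.33*(9-0) = 4.33*9 = 38.97
Step 2: integral_9^10 5.17 dx = 5.17*(10-9) = 5.17*1 = 5.17
Total: 38.97 + 5.17 = 44.14


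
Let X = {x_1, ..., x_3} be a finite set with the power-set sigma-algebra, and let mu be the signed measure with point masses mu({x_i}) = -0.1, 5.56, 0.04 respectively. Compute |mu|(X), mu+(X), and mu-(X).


Step 1: Every measurable set is a union of atoms (the cells / points), so a Hahn decomposition is
  obtained by grouping atoms by sign: P = union of atoms with mu > 0, N = union of the remaining atoms.
  Atoms in P (indices): 2, 3;  atoms in N (indices): 1
  Positive values: 5.56, 0.04
  Negative values: -0.1
Step 2: mu+(X) = mu(P) = sum of positive atom values = 5.6
Step 3: mu-(X) = -mu(N) = sum of |negative atom values| = 0.1
Step 4: |mu|(X) = mu+(X) + mu-(X) = 5.6 + 0.1 = 5.7


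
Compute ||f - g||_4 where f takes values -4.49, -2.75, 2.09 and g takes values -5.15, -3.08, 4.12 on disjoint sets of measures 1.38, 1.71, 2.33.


Step 1: Compute differences f_i - g_i:
  -4.49 - -5.15 = 0.66
  -2.75 - -3.08 = 0.33
  2.09 - 4.12 = -2.03
Step 2: Compute |diff|^4 * measure for each set:
  |0.66|^4 * 1.38 = 0.189747 * 1.38 = 0.261851
  |0.33|^4 * 1.71 = 0.011859 * 1.71 = 0.020279
  |-2.03|^4 * 2.33 = 16.981817 * 2.33 = 39.567633
Step 3: Sum = 39.849764
Step 4: ||f-g||_4 = (39.849764)^(1/4) = 2.512502


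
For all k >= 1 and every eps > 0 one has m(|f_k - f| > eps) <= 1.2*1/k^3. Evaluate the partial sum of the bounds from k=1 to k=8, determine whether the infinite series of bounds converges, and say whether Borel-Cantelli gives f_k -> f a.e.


Step 1: List the terms 1.2*1/k^3 for k = 1 to 8:
  k=1: 1.2
  k=2: 0.15
  k=3: 0.044444
  k=4: 0.01875
  k=5: 0.0096
  k=6: 0.005556
  k=7: 0.003499
  k=8: 0.002344
Step 2: Partial sum = 1.2 + 0.15 + 0.044444 + 0.01875 + 0.0096 + 0.005556 + 0.003499 + 0.002344
     = 1.434192
Step 3: The full series sum_(k>=1) 1.2*1/k^3 converges (p-series with p = 3 > 1; a constant multiple of a convergent series converges).
Step 4: Fix eps > 0. Since sum_k m(|f_k - f| > eps) < infinity, the Borel-Cantelli lemma gives
        m(limsup_k {|f_k - f| > eps}) = 0, i.e. for a.e. x, |f_k(x) - f(x)| <= eps for all large k.
        Applying this with eps = 1/j for j = 1, 2, ... and intersecting the countably many full-measure sets,
        for a.e. x we get limsup_k |f_k(x) - f(x)| <= 1/j for every j, hence f_k -> f almost everywhere.
Conclusion: series converges; Borel-Cantelli yields f_k -> f a.e.


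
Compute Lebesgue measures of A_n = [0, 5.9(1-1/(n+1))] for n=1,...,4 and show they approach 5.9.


By continuity of measure from below: if A_n increases to A, then m(A_n) -> m(A).
Here A = [0, 5.9], so m(A) = 5.9
Step 1: a_1 = 5.9*(1 - 1/2) = 2.95, m(A_1) = 2.95
Step 2: a_2 = 5.9*(1 - 1/3) = 3.9333, m(A_2) = 3.9333
Step 3: a_3 = 5.9*(1 - 1/4) = 4.425, m(A_3) = 4.425
Step 4: a_4 = 5.9*(1 - 1/5) = 4.72, m(A_4) = 4.72
Limit: m(A_n) -> m([0,5.9]) = 5.9


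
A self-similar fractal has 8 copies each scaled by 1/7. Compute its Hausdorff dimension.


For a self-similar set with N copies scaled by 1/r:
dim_H = log(N)/log(r) = log(8)/log(7)
= 2.079442/1.94591
= 1.068622


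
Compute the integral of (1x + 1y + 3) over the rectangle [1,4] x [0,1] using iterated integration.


By Fubini, integrate in x first, then y.
Step 1: Fix y, integrate over x in [1,4]:
  integral(1x + 1y + 3, x=1..4)
  = 1*(4^2 - 1^2)/2 + (1y + 3)*(4 - 1)
  = 7.5 + (1y + 3)*3
  = 7.5 + 3y + 9
  = 16.5 + 3y
Step 2: Integrate over y in [0,1]:
  integral(16.5 + 3y, y=0..1)
  = 16.5*1 + 3*(1^2 - 0^2)/2
  = 16.5 + 1.5
  = 18


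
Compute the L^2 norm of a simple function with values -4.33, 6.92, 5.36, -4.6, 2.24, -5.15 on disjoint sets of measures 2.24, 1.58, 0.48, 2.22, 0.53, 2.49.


Step 1: Compute |f_i|^2 for each value:
  |-4.33|^2 = 18.7489
  |6.92|^2 = 47.8864
  |5.36|^2 = 28.7296
  |-4.6|^2 = 21.16
  |2.24|^2 = 5.0176
  |-5.15|^2 = 26.5225
Step 2: Multiply by measures and sum:
  18.7489 * 2.24 = 41.997536
  47.8864 * 1.58 = 75.660512
  28.7296 * 0.48 = 13.790208
  21.16 * 2.22 = 46.9752
  5.0176 * 0.53 = 2.659328
  26.5225 * 2.49 = 66.041025
Sum = 41.997536 + 75.660512 + 13.790208 + 46.9752 + 2.659328 + 66.041025 = 247.123809
Step 3: Take the p-th root:
||f||_2 = (247.123809)^(1/2) = 15.720172


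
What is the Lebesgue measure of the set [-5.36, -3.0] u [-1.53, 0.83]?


For pairwise disjoint intervals, m(union) = sum of lengths.
= (-3.0 - -5.36) + (0.83 - -1.53)
= 2.36 + 2.36
= 4.72


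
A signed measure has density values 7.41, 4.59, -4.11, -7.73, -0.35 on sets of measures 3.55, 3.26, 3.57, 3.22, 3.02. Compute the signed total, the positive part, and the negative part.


Step 1: Compute signed measure on each set:
  Set 1: 7.41 * 3.55 = 26.3055
  Set 2: 4.59 * 3.26 = 14.9634
  Set 3: -4.11 * 3.57 = -14.6727
  Set 4: -7.73 * 3.22 = -24.8906
  Set 5: -0.35 * 3.02 = -1.057
Step 2: Total signed measure = (26.3055) + (14.9634) + (-14.6727) + (-24.8906) + (-1.057)
     = 0.6486
Step 3: Positive part mu+(X) = sum of positive contributions = 41.2689
Step 4: Negative part mu-(X) = |sum of negative contributions| = 40.6203


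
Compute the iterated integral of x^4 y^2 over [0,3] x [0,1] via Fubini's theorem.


By Fubini's theorem, the double integral factors as a product of single integrals:
Step 1: integral_0^3 x^4 dx = [x^5/5] from 0 to 3
     = 3^5/5 = 48.6
Step 2: integral_0^1 y^2 dy = [y^3/3] from 0 to 1
     = 1^3/3 = 0.333333
Step 3: Double integral = 48.6 * 0.333333 = 16.2


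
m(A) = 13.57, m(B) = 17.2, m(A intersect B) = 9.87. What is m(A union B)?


By inclusion-exclusion: m(A u B) = m(A) + m(B) - m(A n B)
= 13.57 + 17.2 - 9.87
= 20.9


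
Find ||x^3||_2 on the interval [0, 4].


Step 1: ||f||_2 = (integral_0^4 |x^3|^2 dx)^(1/2)
     = (integral_0^4 x^6 dx)^(1/2)
Step 2: integral_0^4 x^6 dx = [x^7/(7)] from 0 to 4 = 4^7/7
     = 16384/7 = 2340.571429
Step 3: ||f||_2 = (2340.571429)^(1/2) = 48.379453


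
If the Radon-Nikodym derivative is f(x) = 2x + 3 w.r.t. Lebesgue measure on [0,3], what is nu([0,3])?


nu(A) = integral_A (dnu/dmu) dmu = integral_0^3 (2x + 3) dx
Step 1: Antiderivative F(x) = (2/2)x^2 + 3x
Step 2: F(3) = (2/2)*3^2 + 3*3 = 9 + 9 = 18
Step 3: F(0) = (2/2)*0^2 + 3*0 = 0.0 + 0 = 0.0
Step 4: nu([0,3]) = F(3) - F(0) = 18 - 0.0 = 18


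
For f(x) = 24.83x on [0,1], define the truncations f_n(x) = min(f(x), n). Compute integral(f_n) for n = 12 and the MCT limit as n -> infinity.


f(x) = 24.83x on [0,1]; f_n(x) = min(24.83x, n). At n = 12:
Step 1: f(x) reaches 12 at x = 12/24.83 = 0.483286
Step 2: integral(f_12) = integral(24.83x, 0, 0.483286) + integral(12, 0.483286, 1)
       = 24.83*0.483286^2/2 + 12*(1 - 0.483286)
       = 2.899718 + 6.200564
       = 9.100282
Step 3: As n -> infinity, f_n increases to f, so by MCT integral(f_n) -> integral(f) = 24.83/2 = 12.415.
Convergence: integral(f_12) = 9.100282 -> 12.415 as n -> infinity


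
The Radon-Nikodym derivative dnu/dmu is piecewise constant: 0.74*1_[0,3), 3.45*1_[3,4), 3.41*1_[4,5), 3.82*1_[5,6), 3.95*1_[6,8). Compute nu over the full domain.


Integrate each piece of the Radon-Nikodym derivative:
Step 1: integral_0^3 0.74 dx = 0.74*(3-0) = 0.74*3 = 2.22
Step 2: integral_3^4 3.45 dx = 3.45*(4-3) = 3.45*1 = 3.45
Step 3: integral_4^5 3.41 dx = 3.41*(5-4) = 3.41*1 = 3.41
Step 4: integral_5^6 3.82 dx = 3.82*(6-5) = 3.82*1 = 3.82
Step 5: integral_6^8 3.95 dx = 3.95*(8-6) = 3.95*2 = 7.9
Total: 2.22 + 3.45 + 3.41 + 3.82 + 7.9 = 20.8


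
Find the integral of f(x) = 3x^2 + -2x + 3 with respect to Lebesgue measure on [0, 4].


The Lebesgue integral of a Riemann-integrable function agrees with the Riemann integral.
Antiderivative F(x) = (3/3)x^3 + (-2/2)x^2 + 3x
F(4) = (3/3)*4^3 + (-2/2)*4^2 + 3*4
     = (3/3)*64 + (-2/2)*16 + 3*4
     = 64 + -16 + 12
     = 60
F(0) = 0.0
Integral = F(4) - F(0) = 60 - 0.0 = 60


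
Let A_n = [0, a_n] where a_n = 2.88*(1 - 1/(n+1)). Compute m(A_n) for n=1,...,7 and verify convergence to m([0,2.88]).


By continuity of measure from below: if A_n increases to A, then m(A_n) -> m(A).
Here A = [0, 2.88], so m(A) = 2.88
Step 1: a_1 = 2.88*(1 - 1/2) = 1.44, m(A_1) = 1.44
Step 2: a_2 = 2.88*(1 - 1/3) = 1.92, m(A_2) = 1.92
Step 3: a_3 = 2.88*(1 - 1/4) = 2.16, m(A_3) = 2.16
Step 4: a_4 = 2.88*(1 - 1/5) = 2.304, m(A_4) = 2.304
Step 5: a_5 = 2.88*(1 - 1/6) = 2.4, m(A_5) = 2.4
Step 6: a_6 = 2.88*(1 - 1/7) = 2.4686, m(A_6) = 2.4686
Step 7: a_7 = 2.88*(1 - 1/8) = 2.52, m(A_7) = 2.52
Limit: m(A_n) -> m([0,2.88]) = 2.88


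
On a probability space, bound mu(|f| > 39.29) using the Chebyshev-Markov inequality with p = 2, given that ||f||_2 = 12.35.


Chebyshev/Markov inequality: mu(|f| > eps) <= (||f||_p / eps)^p
Step 1: ||f||_2 / eps = 12.35 / 39.29 = 0.314329
Step 2: Raise to power p = 2:
  (0.314329)^2 = 0.098803
Step 3: Therefore mu(|f| > 39.29) <= 0.098803


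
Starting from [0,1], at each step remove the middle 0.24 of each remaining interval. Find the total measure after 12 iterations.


Step 1: At each step, fraction remaining = 1 - 0.24 = 0.76
Step 2: After 12 steps, measure = (0.76)^12
Result = 0.037133


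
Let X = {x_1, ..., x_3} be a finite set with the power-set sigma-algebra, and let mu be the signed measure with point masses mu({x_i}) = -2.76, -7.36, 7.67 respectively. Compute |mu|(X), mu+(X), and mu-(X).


Step 1: Every measurable set is a union of atoms (the cells / points), so a Hahn decomposition is
  obtained by grouping atoms by sign: P = union of atoms with mu > 0, N = union of the remaining atoms.
  Atoms in P (indices): 3;  atoms in N (indices): 1, 2
  Positive values: 7.67
  Negative values: -2.76, -7.36
Step 2: mu+(X) = mu(P) = sum of positive atom values = 7.67
Step 3: mu-(X) = -mu(N) = sum of |negative atom values| = 10.12
Step 4: |mu|(X) = mu+(X) + mu-(X) = 7.67 + 10.12 = 17.79
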